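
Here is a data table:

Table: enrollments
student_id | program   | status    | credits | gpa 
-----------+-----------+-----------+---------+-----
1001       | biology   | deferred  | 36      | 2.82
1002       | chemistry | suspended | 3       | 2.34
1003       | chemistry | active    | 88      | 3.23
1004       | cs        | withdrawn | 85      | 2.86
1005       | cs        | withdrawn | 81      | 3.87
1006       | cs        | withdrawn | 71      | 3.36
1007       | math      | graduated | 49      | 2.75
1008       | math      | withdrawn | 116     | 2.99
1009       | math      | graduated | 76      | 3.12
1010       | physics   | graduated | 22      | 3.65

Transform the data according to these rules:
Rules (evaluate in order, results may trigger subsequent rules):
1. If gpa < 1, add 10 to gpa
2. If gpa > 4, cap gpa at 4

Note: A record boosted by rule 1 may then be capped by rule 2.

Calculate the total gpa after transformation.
30.99

Step 1: Apply rule 1 to records with gpa < 1
  - 0 records get bonus of 10
  - Of these, 0 records then exceed 4 and get capped
Step 2: Apply rule 2 to records with gpa > 4
  - 0 records (original) are capped
Step 3: Calculate final sum = 30.99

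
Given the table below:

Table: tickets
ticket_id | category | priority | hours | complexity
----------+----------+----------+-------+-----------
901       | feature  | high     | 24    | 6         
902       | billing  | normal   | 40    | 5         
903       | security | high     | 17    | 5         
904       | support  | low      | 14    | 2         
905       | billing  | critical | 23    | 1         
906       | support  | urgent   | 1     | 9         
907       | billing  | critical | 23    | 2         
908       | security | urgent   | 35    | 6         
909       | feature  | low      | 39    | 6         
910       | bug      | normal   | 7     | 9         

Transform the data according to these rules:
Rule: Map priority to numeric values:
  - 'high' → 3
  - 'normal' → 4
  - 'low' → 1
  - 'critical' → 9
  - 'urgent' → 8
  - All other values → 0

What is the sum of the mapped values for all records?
50

Step 1: Apply mapping to each record
Step 2: Count by status:
  'high': 2 records × 3 = 6
  'normal': 2 records × 4 = 8
  'low': 2 records × 1 = 2
  'critical': 2 records × 9 = 18
  'urgent': 2 records × 8 = 16
Step 3: Sum all mapped values = 50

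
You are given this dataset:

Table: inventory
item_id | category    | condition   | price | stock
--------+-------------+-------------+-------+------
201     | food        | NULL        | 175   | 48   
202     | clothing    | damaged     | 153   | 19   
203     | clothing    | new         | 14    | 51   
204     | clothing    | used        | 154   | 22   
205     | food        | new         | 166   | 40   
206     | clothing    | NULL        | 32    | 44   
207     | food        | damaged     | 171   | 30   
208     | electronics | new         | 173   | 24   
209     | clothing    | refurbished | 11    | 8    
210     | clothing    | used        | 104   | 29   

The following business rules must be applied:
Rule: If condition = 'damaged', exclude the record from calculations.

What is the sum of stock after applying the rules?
266

Step 1: Identify records where condition = 'damaged'
Step 2: The excluded records sum to 49
Step 3: Original total stock = 315
Step 4: Remaining total = 315 - 49 = 266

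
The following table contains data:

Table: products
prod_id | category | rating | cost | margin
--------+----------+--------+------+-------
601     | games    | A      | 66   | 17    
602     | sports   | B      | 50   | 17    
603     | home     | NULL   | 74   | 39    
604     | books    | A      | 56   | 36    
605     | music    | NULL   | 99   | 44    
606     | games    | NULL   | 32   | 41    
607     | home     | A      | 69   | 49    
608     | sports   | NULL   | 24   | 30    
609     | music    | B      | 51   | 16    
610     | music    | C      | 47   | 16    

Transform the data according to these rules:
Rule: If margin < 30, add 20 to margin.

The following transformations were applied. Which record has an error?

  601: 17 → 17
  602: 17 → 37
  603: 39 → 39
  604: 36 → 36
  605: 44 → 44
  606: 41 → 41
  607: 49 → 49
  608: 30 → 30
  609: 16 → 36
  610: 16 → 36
Record 601 has an error. The correct transformed value should be 37, not 17.

Step 1: Check each record against the rule
Step 2: Record 601 has margin = 17
Step 3: Since 17 < 30, the bonus should have been applied
Step 4: Correct value = 37, but claimed value = 17
Conclusion: Record 601 has the error.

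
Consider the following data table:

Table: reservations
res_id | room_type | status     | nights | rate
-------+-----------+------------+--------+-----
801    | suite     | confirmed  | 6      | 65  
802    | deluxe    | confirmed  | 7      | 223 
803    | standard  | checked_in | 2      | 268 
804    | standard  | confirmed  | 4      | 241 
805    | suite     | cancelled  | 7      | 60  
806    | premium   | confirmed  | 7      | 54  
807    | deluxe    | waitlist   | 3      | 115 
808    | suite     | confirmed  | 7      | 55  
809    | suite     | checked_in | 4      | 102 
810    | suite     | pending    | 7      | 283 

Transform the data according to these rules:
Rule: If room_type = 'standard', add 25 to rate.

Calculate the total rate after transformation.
1516

Step 1: Count records where room_type = 'standard': 2
Step 2: Total bonus added: 2 × 25 = 50
Step 3: Original sum of rate: 1466
Step 4: Final sum = 1466 + 50 = 1516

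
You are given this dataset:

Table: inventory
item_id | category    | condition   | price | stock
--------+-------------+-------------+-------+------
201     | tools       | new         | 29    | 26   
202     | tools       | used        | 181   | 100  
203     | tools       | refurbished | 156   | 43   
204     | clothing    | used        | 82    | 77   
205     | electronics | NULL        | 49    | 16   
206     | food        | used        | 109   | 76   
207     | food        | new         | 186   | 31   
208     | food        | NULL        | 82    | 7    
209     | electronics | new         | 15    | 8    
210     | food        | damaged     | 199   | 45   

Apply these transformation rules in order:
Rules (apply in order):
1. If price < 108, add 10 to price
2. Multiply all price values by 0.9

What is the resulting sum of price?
1024.2

Step 1: Apply Rule 1 - Add 10 to records with price < 108
  - 5 records affected: 257 + (5 × 10) = 307
  - Unaffected records: 831
  - Sum after Rule 1: 1138
Step 2: Apply Rule 2 - Multiply all by 0.9
  - 1138 × 0.9 = 1024.2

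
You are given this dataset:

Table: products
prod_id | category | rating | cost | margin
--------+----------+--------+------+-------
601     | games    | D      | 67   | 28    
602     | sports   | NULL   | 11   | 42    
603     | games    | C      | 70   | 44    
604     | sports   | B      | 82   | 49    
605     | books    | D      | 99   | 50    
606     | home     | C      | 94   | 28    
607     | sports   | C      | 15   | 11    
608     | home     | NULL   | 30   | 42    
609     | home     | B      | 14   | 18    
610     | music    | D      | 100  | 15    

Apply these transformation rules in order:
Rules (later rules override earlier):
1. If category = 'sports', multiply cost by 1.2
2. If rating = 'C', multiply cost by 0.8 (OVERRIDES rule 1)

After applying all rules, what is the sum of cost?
564.8

Step 1: Rule 2 takes priority for records with rating = 'C'
  - 3 records: 179 × 0.8 = 143.2
Step 2: Rule 1 applies to remaining records with category = 'sports'
  - 2 records: 93 × 1.2 = 111.6
Step 3: Other records unchanged: 310
Step 4: Final sum = 143.2 + 111.6 + 310 = 564.8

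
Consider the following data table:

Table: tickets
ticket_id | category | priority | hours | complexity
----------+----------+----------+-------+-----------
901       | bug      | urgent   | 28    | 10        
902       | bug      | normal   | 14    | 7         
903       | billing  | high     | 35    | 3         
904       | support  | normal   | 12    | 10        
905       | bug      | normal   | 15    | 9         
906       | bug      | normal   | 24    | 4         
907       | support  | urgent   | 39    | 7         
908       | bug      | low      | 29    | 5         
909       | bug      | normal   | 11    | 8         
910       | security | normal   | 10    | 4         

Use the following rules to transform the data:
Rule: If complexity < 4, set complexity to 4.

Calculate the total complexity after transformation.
68

Step 1: 1 records have complexity < 4
Step 2: These records originally summed to 3
Step 3: After setting to minimum: 1 × 4 = 4
Step 4: Unaffected records sum: 64
Step 5: Final sum = 4 + 64 = 68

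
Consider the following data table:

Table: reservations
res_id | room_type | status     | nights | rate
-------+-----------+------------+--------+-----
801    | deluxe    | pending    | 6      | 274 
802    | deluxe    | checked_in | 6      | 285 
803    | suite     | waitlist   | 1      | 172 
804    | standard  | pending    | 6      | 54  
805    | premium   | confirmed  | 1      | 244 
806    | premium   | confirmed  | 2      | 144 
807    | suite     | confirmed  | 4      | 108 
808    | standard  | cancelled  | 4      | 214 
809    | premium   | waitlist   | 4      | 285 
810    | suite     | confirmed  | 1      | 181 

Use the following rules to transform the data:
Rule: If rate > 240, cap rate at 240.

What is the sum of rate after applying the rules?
1833

Step 1: 4 records have rate > 240
Step 2: These records originally summed to 1088
Step 3: After capping: 4 × 240 = 960
Step 4: Unaffected records sum: 873
Step 5: Final sum = 960 + 873 = 1833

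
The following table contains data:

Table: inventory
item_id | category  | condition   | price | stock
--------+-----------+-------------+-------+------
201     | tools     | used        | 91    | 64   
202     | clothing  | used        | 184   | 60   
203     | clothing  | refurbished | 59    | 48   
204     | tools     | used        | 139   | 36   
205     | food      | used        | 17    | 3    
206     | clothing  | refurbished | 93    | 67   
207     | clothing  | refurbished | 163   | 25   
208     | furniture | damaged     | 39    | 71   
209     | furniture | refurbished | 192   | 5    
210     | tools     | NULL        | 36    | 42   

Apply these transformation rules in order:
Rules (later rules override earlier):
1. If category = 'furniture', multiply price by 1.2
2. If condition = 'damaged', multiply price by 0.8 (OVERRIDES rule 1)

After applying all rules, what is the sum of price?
1043.6

Step 1: Rule 2 takes priority for records with condition = 'damaged'
  - 1 records: 39 × 0.8 = 31.2
Step 2: Rule 1 applies to remaining records with category = 'furniture'
  - 1 records: 192 × 1.2 = 230.4
Step 3: Other records unchanged: 782
Step 4: Final sum = 31.2 + 230.4 + 782 = 1043.6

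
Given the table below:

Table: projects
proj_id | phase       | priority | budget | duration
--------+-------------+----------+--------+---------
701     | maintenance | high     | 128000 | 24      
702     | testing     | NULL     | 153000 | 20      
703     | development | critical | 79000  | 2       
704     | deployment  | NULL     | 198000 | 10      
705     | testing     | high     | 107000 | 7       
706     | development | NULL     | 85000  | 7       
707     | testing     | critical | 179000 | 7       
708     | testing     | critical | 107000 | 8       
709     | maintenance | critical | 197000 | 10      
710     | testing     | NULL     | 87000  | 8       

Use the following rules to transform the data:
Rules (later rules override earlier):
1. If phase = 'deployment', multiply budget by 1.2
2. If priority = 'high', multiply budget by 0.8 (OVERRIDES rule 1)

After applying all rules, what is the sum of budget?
1312600.0

Step 1: Rule 2 takes priority for records with priority = 'high'
  - 2 records: 235000 × 0.8 = 188000.0
Step 2: Rule 1 applies to remaining records with phase = 'deployment'
  - 1 records: 198000 × 1.2 = 237600.0
Step 3: Other records unchanged: 887000
Step 4: Final sum = 188000.0 + 237600.0 + 887000 = 1312600.0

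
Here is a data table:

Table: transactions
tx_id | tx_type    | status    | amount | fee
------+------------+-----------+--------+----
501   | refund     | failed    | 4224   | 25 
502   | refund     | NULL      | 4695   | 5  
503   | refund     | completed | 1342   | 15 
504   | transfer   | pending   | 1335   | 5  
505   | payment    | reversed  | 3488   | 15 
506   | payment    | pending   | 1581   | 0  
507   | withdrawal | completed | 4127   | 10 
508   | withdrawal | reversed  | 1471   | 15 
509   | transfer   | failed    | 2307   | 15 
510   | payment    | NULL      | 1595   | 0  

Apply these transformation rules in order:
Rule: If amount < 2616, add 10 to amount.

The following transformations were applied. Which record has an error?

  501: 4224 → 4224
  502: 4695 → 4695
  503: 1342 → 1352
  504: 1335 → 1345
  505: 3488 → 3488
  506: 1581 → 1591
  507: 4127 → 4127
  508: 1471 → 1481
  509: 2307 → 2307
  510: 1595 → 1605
Record 509 has an error. The correct transformed value should be 2317, not 2307.

Step 1: Check each record against the rule
Step 2: Record 509 has amount = 2307
Step 3: Since 2307 < 2616, the bonus should have been applied
Step 4: Correct value = 2317, but claimed value = 2307
Conclusion: Record 509 has the error.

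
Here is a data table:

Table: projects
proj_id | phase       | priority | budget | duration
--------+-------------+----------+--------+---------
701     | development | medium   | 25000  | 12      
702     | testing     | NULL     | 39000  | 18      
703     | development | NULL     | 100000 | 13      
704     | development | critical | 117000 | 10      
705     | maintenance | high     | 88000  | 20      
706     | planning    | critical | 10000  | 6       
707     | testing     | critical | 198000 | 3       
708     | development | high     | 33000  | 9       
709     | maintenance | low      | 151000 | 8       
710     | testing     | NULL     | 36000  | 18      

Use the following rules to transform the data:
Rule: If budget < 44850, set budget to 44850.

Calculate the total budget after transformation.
878250

Step 1: 5 records have budget < 44850
Step 2: These records originally summed to 143000
Step 3: After setting to minimum: 5 × 44850 = 224250
Step 4: Unaffected records sum: 654000
Step 5: Final sum = 224250 + 654000 = 878250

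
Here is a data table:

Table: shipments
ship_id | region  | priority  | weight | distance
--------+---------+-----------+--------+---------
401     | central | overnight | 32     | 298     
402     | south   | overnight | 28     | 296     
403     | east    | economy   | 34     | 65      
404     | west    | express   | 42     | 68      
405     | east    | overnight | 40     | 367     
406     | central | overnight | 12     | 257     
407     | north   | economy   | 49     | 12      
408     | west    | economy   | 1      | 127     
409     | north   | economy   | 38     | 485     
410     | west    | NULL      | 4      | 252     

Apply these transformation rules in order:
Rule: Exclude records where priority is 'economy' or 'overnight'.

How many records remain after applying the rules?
2

Step 1: Count records to exclude
  - 4 (economy) + 4 (overnight) = 8 records
Step 2: Total records: 10
Step 3: Remaining = 10 - 8 = 2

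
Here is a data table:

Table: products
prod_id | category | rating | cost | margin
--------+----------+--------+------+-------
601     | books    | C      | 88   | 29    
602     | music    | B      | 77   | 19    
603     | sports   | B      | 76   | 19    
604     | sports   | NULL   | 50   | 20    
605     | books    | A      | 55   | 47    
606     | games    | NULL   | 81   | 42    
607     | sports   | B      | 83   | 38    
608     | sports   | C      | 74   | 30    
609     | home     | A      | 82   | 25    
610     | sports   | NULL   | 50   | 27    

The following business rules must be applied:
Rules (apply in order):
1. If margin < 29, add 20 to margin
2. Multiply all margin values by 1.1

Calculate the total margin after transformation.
435.6

Step 1: Apply Rule 1 - Add 20 to records with margin < 29
  - 5 records affected: 110 + (5 × 20) = 210
  - Unaffected records: 186
  - Sum after Rule 1: 396
Step 2: Apply Rule 2 - Multiply all by 1.1
  - 396 × 1.1 = 435.6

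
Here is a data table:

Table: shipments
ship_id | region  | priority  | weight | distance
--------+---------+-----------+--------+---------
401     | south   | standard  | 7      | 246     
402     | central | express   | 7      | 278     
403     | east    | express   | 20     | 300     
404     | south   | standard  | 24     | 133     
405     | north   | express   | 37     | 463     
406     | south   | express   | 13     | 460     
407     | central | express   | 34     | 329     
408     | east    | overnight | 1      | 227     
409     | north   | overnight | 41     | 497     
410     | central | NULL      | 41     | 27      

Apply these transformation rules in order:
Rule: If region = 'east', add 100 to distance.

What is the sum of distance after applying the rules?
3160

Step 1: Count records where region = 'east': 2
Step 2: Total bonus added: 2 × 100 = 200
Step 3: Original sum of distance: 2960
Step 4: Final sum = 2960 + 200 = 3160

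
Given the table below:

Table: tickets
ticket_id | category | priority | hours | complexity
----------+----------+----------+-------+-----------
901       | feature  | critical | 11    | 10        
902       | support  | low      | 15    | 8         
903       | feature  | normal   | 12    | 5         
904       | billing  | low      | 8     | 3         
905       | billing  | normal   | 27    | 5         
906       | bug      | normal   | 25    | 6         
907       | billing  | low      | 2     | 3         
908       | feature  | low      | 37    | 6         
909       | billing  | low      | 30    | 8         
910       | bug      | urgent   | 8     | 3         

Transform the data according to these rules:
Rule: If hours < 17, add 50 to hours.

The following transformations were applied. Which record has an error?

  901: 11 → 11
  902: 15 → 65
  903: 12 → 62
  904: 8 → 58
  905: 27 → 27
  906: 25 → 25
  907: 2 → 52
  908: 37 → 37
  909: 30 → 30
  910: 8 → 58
Record 901 has an error. The correct transformed value should be 61, not 11.

Step 1: Check each record against the rule
Step 2: Record 901 has hours = 11
Step 3: Since 11 < 17, the bonus should have been applied
Step 4: Correct value = 61, but claimed value = 11
Conclusion: Record 901 has the error.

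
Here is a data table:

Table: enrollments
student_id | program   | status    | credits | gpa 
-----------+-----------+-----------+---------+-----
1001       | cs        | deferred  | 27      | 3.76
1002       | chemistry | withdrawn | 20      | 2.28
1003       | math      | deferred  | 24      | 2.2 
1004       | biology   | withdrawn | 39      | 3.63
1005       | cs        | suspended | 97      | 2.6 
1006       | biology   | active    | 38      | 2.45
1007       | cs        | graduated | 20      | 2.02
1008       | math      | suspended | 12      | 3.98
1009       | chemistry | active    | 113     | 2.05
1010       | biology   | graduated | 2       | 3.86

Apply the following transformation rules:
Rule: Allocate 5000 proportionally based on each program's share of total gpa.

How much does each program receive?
biology: 1723.9, chemistry: 750.95, cs: 1453.35, math: 1071.8

Step 1: Calculate total gpa = 28.83
Step 2: Calculate each program's proportion:
  biology: 9.94/28.83 = 34.48% → 1723.9
  chemistry: 4.33/28.83 = 15.02% → 750.95
  cs: 8.38/28.83 = 29.07% → 1453.35
  math: 6.18/28.83 = 21.44% → 1071.8
Step 3: Verify: sum of allocations ≈ 5000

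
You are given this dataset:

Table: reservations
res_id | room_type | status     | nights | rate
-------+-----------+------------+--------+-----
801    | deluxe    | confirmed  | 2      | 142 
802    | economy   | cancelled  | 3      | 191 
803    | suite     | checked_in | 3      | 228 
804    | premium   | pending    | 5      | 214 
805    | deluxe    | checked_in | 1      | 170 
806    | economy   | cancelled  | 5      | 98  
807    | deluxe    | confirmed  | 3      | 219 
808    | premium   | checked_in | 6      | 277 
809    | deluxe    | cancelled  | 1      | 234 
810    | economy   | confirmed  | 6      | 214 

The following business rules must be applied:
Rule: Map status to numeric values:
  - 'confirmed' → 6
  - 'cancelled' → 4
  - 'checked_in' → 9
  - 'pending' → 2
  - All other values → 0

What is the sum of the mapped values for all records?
59

Step 1: Apply mapping to each record
Step 2: Count by status:
  'confirmed': 3 records × 6 = 18
  'cancelled': 3 records × 4 = 12
  'checked_in': 3 records × 9 = 27
  'pending': 1 records × 2 = 2
Step 3: Sum all mapped values = 59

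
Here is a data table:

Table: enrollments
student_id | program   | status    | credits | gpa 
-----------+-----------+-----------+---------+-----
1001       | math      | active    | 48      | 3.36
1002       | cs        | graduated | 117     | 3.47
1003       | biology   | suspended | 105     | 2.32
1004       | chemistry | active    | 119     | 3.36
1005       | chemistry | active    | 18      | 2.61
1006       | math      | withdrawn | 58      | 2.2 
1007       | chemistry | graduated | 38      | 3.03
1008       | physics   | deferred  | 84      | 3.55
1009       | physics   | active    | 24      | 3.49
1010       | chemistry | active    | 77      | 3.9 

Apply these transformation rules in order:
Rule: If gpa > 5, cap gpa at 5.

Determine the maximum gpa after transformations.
3.9

Step 1: Original maximum gpa = 3.9
Step 2: Check cap of 5 against maximum
Step 3: No records exceed the cap (max 3.9 <= cap 5), so no capping applies
Step 4: Maximum after transformation = 3.9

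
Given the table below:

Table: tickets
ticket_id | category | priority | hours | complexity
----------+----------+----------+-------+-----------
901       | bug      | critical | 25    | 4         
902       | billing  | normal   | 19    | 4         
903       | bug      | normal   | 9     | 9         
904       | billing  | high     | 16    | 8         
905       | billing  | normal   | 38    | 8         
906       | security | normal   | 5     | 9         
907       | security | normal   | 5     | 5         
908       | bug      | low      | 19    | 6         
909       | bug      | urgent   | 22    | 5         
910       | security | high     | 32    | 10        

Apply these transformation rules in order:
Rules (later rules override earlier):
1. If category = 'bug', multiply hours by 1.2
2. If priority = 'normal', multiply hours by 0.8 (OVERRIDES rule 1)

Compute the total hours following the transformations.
188.0

Step 1: Rule 2 takes priority for records with priority = 'normal'
  - 5 records: 76 × 0.8 = 60.8
Step 2: Rule 1 applies to remaining records with category = 'bug'
  - 3 records: 66 × 1.2 = 79.2
Step 3: Other records unchanged: 48
Step 4: Final sum = 60.8 + 79.2 + 48 = 188.0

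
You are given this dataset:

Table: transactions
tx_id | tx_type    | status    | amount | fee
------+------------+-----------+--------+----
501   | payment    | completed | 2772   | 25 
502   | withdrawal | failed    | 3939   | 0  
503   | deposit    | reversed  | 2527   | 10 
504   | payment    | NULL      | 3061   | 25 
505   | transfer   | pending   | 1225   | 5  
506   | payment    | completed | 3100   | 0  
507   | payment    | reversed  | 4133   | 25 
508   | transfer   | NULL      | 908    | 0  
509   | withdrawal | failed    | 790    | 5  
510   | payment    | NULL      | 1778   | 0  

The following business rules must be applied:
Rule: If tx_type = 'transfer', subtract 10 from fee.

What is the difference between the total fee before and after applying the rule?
20

Step 1: Original sum of fee = 95
Step 2: 2 records have tx_type = 'transfer'
Step 3: Each affected record changes by -10
Step 4: Total change = 2 × -10 = -20
Step 5: New sum = 95 + -20 = 75
Step 6: Difference = |75 - 95| = 20
        (Sum decreased by 20)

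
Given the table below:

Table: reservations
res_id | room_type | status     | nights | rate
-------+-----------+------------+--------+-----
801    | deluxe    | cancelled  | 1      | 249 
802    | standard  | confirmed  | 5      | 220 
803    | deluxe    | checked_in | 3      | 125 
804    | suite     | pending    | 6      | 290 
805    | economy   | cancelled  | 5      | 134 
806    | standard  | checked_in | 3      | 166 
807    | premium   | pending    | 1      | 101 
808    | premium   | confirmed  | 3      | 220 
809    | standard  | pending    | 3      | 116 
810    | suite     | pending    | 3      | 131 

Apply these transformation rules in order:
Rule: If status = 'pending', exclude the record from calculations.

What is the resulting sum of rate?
1114

Step 1: Identify records where status = 'pending'
Step 2: The excluded records sum to 638
Step 3: Original total rate = 1752
Step 4: Remaining total = 1752 - 638 = 1114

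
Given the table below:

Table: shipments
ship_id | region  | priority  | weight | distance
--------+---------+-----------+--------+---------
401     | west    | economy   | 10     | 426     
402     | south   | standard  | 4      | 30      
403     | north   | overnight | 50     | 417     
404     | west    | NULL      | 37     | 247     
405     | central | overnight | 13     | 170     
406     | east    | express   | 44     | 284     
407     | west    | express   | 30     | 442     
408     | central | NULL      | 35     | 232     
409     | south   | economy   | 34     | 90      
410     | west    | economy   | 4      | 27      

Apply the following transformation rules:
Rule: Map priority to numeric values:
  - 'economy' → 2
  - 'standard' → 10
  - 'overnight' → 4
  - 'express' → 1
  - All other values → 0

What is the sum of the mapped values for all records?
26

Step 1: Apply mapping to each record
Step 2: Count by status:
  'economy': 3 records × 2 = 6
  'standard': 1 records × 10 = 10
  'overnight': 2 records × 4 = 8
  'express': 2 records × 1 = 2
Step 3: Sum all mapped values = 26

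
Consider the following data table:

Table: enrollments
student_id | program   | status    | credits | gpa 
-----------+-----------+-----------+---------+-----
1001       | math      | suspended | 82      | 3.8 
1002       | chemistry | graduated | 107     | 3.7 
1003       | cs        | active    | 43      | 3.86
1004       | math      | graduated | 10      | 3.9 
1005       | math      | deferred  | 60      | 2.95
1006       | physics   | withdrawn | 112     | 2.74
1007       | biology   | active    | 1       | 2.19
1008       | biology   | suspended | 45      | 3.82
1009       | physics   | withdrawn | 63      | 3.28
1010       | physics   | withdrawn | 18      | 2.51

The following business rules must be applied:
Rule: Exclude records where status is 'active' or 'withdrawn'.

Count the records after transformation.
5

Step 1: Count records to exclude
  - 2 (active) + 3 (withdrawn) = 5 records
Step 2: Total records: 10
Step 3: Remaining = 10 - 5 = 5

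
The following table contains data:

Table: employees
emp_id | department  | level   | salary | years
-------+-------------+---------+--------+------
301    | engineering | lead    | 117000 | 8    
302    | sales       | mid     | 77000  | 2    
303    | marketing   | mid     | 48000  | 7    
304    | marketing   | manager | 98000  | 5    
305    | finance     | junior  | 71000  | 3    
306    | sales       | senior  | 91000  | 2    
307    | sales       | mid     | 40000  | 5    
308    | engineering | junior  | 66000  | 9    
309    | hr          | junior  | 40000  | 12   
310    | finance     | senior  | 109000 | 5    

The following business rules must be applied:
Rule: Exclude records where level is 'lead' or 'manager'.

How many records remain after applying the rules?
8

Step 1: Count records to exclude
  - 1 (lead) + 1 (manager) = 2 records
Step 2: Total records: 10
Step 3: Remaining = 10 - 2 = 8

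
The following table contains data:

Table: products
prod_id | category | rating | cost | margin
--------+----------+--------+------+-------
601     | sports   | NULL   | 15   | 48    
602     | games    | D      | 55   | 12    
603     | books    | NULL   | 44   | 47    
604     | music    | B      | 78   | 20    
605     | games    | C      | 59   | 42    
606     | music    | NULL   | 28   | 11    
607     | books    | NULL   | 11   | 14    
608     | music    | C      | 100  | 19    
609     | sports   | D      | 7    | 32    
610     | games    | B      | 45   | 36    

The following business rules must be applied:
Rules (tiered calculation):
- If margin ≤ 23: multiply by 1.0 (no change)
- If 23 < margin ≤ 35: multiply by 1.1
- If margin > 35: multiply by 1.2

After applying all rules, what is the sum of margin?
318.8

Step 1: Tier 1 (margin ≤ 23): 5 records, sum = 76 × 1.0 = 76.0
Step 2: Tier 2 (23 < margin ≤ 35): 1 records, sum = 32 × 1.1 = 35.2
Step 3: Tier 3 (margin > 35): 4 records, sum = 173 × 1.2 = 207.6
Step 4: Final sum = 76.0 + 35.2 + 207.6 = 318.8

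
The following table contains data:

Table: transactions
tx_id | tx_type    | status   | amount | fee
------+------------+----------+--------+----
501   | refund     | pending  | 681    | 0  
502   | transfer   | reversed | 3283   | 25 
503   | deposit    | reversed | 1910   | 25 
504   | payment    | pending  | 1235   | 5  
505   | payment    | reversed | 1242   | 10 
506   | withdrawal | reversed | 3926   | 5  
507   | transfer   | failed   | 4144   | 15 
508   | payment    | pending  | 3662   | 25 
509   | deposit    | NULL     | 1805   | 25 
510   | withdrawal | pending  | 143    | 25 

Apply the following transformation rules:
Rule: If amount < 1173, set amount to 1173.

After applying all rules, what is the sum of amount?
23553

Step 1: 2 records have amount < 1173
Step 2: These records originally summed to 824
Step 3: After setting to minimum: 2 × 1173 = 2346
Step 4: Unaffected records sum: 21207
Step 5: Final sum = 2346 + 21207 = 23553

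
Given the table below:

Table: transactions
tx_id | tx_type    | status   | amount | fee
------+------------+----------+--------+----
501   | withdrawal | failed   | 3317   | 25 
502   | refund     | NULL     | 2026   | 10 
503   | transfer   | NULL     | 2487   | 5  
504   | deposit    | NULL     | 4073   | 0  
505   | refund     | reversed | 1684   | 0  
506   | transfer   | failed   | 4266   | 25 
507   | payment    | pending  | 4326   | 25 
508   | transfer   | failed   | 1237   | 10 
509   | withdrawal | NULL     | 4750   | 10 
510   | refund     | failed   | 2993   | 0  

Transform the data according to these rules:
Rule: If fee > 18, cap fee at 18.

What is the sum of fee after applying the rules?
89

Step 1: 3 records have fee > 18
Step 2: These records originally summed to 75
Step 3: After capping: 3 × 18 = 54
Step 4: Unaffected records sum: 35
Step 5: Final sum = 54 + 35 = 89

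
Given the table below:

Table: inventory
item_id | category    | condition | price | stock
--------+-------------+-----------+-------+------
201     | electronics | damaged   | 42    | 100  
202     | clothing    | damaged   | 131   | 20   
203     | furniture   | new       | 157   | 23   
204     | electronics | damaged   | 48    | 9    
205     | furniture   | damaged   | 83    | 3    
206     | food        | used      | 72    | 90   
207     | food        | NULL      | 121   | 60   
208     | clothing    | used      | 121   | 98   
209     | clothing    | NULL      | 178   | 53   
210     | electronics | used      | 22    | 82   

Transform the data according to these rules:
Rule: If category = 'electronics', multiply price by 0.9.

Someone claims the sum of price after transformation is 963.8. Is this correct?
Yes, the result is correct.

Step 1: Calculate the correct sum after transformation
Step 2: Apply multiplier 0.9 to records where category = 'electronics'
Step 3: Correct result = 963.8
Step 4: Claimed result = 963.8
Step 5: 963.8 = 963.8 ✓
Conclusion: The claimed result is correct.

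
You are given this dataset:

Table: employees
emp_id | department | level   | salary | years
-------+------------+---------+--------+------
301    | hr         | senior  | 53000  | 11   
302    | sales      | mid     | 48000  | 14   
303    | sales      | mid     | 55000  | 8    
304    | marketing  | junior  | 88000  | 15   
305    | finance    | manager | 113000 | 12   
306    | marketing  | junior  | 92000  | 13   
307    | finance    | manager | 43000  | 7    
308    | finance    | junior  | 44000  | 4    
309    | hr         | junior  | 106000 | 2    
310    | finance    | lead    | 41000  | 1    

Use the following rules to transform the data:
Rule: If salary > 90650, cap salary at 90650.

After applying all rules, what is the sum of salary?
643950

Step 1: 3 records have salary > 90650
Step 2: These records originally summed to 311000
Step 3: After capping: 3 × 90650 = 271950
Step 4: Unaffected records sum: 372000
Step 5: Final sum = 271950 + 372000 = 643950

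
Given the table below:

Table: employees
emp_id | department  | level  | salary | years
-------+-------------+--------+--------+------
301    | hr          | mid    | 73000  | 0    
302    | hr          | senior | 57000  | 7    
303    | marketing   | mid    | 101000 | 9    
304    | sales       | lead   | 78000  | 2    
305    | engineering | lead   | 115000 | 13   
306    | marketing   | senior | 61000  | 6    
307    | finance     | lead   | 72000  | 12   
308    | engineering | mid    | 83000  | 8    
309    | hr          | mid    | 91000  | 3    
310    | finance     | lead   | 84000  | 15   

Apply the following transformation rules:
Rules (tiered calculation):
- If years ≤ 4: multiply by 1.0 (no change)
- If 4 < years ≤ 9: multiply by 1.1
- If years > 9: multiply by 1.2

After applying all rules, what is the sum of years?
86.0

Step 1: Tier 1 (years ≤ 4): 3 records, sum = 5 × 1.0 = 5.0
Step 2: Tier 2 (4 < years ≤ 9): 4 records, sum = 30 × 1.1 = 33.0
Step 3: Tier 3 (years > 9): 3 records, sum = 40 × 1.2 = 48.0
Step 4: Final sum = 5.0 + 33.0 + 48.0 = 86.0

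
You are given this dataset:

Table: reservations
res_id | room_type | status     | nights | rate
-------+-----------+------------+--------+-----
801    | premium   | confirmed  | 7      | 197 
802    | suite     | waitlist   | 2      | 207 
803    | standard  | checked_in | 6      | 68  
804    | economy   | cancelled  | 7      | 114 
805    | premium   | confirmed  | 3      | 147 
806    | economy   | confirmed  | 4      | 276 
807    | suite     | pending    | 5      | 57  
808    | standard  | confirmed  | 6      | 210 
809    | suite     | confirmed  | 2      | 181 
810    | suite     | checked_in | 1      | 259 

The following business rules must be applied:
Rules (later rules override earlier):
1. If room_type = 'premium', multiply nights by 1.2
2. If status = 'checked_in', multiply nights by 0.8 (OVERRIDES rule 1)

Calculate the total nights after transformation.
43.6

Step 1: Rule 2 takes priority for records with status = 'checked_in'
  - 2 records: 7 × 0.8 = 5.6
Step 2: Rule 1 applies to remaining records with room_type = 'premium'
  - 2 records: 10 × 1.2 = 12.0
Step 3: Other records unchanged: 26
Step 4: Final sum = 5.6 + 12.0 + 26 = 43.6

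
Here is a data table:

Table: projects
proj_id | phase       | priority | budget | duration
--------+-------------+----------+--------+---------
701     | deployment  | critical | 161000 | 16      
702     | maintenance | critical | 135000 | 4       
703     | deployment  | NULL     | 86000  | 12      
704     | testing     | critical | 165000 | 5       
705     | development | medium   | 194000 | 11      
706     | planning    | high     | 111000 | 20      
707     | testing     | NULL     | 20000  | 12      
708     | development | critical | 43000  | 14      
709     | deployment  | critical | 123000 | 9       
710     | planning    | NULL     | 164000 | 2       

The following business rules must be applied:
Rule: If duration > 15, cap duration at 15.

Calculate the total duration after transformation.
99

Step 1: 2 records have duration > 15
Step 2: These records originally summed to 36
Step 3: After capping: 2 × 15 = 30
Step 4: Unaffected records sum: 69
Step 5: Final sum = 30 + 69 = 99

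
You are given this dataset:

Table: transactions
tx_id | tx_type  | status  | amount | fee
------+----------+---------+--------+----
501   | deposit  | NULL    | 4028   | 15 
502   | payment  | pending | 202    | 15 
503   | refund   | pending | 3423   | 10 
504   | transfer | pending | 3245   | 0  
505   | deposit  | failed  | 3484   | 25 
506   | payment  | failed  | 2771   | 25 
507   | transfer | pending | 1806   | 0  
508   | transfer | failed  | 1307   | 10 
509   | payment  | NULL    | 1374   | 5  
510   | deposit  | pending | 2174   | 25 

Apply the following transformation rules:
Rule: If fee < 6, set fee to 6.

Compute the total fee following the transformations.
143

Step 1: 3 records have fee < 6
Step 2: These records originally summed to 5
Step 3: After setting to minimum: 3 × 6 = 18
Step 4: Unaffected records sum: 125
Step 5: Final sum = 18 + 125 = 143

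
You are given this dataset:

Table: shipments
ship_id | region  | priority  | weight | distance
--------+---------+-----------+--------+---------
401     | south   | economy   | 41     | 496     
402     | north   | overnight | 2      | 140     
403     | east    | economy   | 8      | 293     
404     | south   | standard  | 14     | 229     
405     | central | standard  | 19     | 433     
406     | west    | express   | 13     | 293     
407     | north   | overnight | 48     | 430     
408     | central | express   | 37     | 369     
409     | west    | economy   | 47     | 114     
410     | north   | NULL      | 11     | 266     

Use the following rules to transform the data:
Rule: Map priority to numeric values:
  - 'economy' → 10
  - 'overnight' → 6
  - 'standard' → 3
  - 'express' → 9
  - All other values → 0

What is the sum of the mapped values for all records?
66

Step 1: Apply mapping to each record
Step 2: Count by status:
  'economy': 3 records × 10 = 30
  'overnight': 2 records × 6 = 12
  'standard': 2 records × 3 = 6
  'express': 2 records × 9 = 18
Step 3: Sum all mapped values = 66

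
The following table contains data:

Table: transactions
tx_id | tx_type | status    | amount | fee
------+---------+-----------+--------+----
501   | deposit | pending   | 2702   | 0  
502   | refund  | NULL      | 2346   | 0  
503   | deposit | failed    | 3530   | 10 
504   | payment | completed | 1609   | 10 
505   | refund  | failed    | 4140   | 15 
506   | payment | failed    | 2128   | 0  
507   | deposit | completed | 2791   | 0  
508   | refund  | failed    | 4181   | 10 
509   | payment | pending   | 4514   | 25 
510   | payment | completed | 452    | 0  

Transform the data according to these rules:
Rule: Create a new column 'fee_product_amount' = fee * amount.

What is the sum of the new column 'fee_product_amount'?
268150

Step 1: For each record, compute fee * amount
Example calculations:
  0 * 2702 = 0
  0 * 2346 = 0
  10 * 3530 = 35300
  ...
Step 2: Sum all derived values
Step 3: Total = 268150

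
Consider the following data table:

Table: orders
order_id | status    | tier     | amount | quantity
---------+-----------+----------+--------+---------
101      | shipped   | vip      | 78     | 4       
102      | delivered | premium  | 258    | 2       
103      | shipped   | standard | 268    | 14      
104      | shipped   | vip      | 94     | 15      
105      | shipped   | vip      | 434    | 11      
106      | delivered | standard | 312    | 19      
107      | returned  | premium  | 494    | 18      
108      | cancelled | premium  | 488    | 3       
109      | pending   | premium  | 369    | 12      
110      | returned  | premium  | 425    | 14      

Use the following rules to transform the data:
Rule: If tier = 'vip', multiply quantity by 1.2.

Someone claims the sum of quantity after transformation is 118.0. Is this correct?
Yes, the result is correct.

Step 1: Calculate the correct sum after transformation
Step 2: Apply multiplier 1.2 to records where tier = 'vip'
Step 3: Correct result = 118.0
Step 4: Claimed result = 118.0
Step 5: 118.0 = 118.0 ✓
Conclusion: The claimed result is correct.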